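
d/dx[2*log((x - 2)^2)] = 4/(x - 2)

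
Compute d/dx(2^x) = 2^x*log(2)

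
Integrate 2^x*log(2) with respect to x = 2^x + C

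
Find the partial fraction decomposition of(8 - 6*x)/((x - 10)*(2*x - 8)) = 4/(3*(x - 4)) - 13/(3*(x - 10))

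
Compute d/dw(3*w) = 3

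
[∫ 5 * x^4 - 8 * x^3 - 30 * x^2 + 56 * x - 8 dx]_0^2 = 16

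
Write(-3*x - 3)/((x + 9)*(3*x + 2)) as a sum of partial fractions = -3/(25*(3*x + 2)) - 24/(25*(x + 9))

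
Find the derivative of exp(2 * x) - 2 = 2*exp(2*x)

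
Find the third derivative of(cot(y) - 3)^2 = -24*cot(y)^5 + 36*cot(y)^4 - 40*cot(y)^3 + 48*cot(y)^2 - 16*cot(y) + 12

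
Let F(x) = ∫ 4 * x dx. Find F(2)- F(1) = 6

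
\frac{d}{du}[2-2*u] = -2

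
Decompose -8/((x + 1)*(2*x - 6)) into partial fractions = 1/(x + 1) - 1/(x - 3)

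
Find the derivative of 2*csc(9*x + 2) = -18*cot(9*x + 2)*csc(9*x + 2)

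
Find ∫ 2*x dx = x^2 + C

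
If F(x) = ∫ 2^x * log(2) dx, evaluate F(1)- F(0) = 1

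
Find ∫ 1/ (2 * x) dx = log(x)/2 + C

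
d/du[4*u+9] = 4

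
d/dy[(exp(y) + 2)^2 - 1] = 2*exp(2*y) + 4*exp(y)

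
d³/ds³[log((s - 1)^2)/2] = 2/(s^3 - 3*s^2 + 3*s - 1)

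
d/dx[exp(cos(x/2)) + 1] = -exp(cos(x/2))*sin(x/2)/2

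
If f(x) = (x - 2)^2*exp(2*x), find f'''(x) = 8*x^2*exp(2*x) - 8*x*exp(2*x) - 4*exp(2*x)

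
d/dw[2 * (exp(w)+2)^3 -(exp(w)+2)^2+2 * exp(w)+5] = 6*exp(3*w) + 22*exp(2*w) + 22*exp(w)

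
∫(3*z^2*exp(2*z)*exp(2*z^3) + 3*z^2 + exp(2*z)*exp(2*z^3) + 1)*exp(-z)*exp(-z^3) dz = -exp(-z^3 - z) + exp(z^3 + z) + C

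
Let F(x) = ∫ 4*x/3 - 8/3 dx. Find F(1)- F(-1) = -16/3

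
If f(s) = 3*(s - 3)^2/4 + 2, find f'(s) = 3*s/2 - 9/2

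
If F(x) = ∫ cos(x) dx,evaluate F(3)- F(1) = -sin(1) + sin(3)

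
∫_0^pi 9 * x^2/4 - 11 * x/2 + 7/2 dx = (-2 + 3*pi/4)*(-pi + 2 + pi^2) + 4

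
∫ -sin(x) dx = cos(x) + C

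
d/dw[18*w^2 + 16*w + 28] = 36*w + 16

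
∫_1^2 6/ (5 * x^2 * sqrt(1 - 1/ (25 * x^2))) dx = -6*acsc(10) + 6*acsc(5)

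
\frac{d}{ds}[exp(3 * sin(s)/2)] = 3*exp(3*sin(s)/2)*cos(s)/2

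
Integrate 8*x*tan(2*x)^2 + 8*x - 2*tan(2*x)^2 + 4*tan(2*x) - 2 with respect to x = (4*x - 1)*tan(2*x) + C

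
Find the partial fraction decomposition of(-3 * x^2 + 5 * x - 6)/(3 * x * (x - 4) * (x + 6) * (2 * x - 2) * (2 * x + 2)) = -1/(175*(x + 6)) + 7/(300*(x + 1)) + 1/(126*(x - 1)) - 17/(3600*(x - 4)) - 1/(48*x)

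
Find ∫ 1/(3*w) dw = log(2*w)/3 + C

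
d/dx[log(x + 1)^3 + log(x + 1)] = (3*log(x + 1)^2 + 1)/(x + 1)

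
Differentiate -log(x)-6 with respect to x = -1/x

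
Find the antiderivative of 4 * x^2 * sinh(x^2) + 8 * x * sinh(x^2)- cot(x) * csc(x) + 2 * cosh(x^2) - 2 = -2*x + (2*x + 4)*cosh(x^2) + csc(x) + C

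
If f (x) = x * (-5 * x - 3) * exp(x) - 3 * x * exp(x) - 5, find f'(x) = -5*x^2*exp(x) - 16*x*exp(x) - 6*exp(x)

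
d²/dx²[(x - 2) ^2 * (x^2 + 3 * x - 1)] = 12*x^2 - 6*x - 18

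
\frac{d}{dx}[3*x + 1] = 3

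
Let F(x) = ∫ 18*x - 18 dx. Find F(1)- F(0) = -9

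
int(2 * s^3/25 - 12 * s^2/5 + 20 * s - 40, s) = s^4/50 - 4*s^3/5 + 10*s^2 - 40*s + C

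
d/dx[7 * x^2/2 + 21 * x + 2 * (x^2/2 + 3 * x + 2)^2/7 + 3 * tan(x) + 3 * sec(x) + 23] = 2*x^3/7 + 18*x^2/7 + 93*x/7 + 3*tan(x)^2 + 3*tan(x)*sec(x) + 192/7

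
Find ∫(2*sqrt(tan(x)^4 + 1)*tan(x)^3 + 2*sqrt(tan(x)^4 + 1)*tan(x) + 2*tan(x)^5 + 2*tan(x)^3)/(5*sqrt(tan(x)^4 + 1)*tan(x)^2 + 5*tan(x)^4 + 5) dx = log(sqrt(tan(x)^4 + 1) + tan(x)^2)/5 + C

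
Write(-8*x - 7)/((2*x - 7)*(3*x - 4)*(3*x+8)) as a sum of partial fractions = 43/(444*(3*x + 8)) + 53/(156*(3*x - 4)) - 140/(481*(2*x - 7))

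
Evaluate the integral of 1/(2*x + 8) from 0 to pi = -log(2) + log(pi + 4)/2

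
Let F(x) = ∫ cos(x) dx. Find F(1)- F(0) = sin(1)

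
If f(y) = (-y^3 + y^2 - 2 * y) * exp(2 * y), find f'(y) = -2*y^3*exp(2*y) - y^2*exp(2*y) - 2*y*exp(2*y) - 2*exp(2*y)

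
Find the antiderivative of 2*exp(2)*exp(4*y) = exp(4*y + 2)/2 + C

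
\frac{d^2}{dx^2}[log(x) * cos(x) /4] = -(x^2*log(x)*cos(x) + 2*x*sin(x) + cos(x))/(4*x^2)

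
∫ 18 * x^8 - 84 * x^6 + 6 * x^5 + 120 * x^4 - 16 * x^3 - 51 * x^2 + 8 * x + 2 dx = 2*x^9 - 12*x^7 + x^6 + 24*x^5 - 4*x^4 - 17*x^3 + 4*x^2 + 2*x + C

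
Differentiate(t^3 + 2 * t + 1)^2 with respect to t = 6*t^5 + 16*t^3 + 6*t^2 + 8*t + 4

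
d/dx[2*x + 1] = 2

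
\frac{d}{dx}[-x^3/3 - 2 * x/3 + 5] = -x^2 - 2/3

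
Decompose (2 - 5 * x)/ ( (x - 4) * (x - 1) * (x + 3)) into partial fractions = 17/(28*(x + 3)) + 1/(4*(x - 1)) - 6/(7*(x - 4))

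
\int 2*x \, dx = x^2 + C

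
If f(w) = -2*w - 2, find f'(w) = -2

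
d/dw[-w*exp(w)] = -w*exp(w) - exp(w)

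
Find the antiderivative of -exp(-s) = exp(-s) + C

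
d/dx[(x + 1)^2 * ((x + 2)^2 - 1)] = 4*x^3 + 18*x^2 + 24*x + 10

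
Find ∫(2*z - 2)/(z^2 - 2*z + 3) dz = log(2*(z - 1)^2 + 4) + C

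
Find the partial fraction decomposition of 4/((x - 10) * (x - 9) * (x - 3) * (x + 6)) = -1/(540*(x + 6)) + 2/(189*(x - 3)) - 2/(45*(x - 9)) + 1/(28*(x - 10))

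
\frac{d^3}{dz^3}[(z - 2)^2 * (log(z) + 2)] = (2*z^2 + 4*z + 8)/z^3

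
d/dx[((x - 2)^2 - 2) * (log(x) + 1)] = (2*x^2*log(x) + 3*x^2 - 4*x*log(x) - 8*x + 2)/x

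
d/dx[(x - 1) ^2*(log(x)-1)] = (2*x^2*log(x) - x^2 - 2*x*log(x) + 1)/x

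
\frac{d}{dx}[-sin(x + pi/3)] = -cos(x + pi/3)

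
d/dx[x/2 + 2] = 1/2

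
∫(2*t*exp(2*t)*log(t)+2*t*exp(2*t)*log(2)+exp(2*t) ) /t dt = exp(2*t)*log(2*t) + C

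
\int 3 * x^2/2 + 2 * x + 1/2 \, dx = x^3/2 + x^2 + x/2 + C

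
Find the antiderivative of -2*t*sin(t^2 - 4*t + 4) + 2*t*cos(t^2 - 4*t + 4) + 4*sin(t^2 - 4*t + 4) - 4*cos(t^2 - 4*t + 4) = sin((t - 2)^2) + cos((t - 2)^2) + C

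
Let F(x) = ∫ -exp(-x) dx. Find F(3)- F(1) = -exp(-1) + exp(-3)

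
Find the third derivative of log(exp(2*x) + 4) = (-32*exp(4*x) + 128*exp(2*x))/(exp(6*x) + 12*exp(4*x) + 48*exp(2*x) + 64)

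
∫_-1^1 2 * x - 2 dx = -4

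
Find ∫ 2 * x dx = x^2 + C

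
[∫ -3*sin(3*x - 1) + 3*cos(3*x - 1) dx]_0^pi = -2*cos(1) + 2*sin(1)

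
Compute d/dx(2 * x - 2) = 2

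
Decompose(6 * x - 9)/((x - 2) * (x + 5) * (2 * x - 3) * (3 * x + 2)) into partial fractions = -27/(104*(3*x + 2)) + 3/(91*(x + 5)) + 3/(56*(x - 2))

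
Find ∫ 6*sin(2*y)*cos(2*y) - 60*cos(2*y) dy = 3*(sin(2*y) - 20)*sin(2*y)/2 + C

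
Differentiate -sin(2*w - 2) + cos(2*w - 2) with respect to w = -2*sin(2*w - 2) - 2*cos(2*w - 2)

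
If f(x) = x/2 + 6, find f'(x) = 1/2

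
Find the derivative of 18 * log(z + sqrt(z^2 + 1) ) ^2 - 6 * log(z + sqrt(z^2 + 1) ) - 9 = (36*z*log(z + sqrt(z^2 + 1)) - 6*z + 36*sqrt(z^2 + 1)*log(z + sqrt(z^2 + 1)) - 6*sqrt(z^2 + 1))/(z^2 + z*sqrt(z^2 + 1) + 1)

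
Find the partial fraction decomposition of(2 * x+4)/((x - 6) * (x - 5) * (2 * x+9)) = -20/(399*(2*x + 9)) - 14/(19*(x - 5)) + 16/(21*(x - 6))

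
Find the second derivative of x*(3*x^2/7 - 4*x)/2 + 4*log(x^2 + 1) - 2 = (9*x^5 - 28*x^4 + 18*x^3 - 112*x^2 + 9*x + 28)/(7*x^4 + 14*x^2 + 7)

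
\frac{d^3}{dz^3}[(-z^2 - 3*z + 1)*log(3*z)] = (-2*z^2 + 3*z + 2)/z^3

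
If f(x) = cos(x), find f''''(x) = cos(x)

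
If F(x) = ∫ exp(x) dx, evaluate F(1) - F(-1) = E - exp(-1)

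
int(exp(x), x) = exp(x) + C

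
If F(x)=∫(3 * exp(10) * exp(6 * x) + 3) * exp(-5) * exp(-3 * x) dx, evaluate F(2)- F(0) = -exp(5) - exp(-11) + exp(-5) + exp(11)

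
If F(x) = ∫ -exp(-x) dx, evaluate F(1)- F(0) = -1 + exp(-1)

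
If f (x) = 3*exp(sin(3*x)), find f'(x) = 9*exp(sin(3*x))*cos(3*x)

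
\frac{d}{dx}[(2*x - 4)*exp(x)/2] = x*exp(x) - exp(x)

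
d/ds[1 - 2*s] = -2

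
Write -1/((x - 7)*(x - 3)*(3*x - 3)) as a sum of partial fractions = -1/(36*(x - 1)) + 1/(24*(x - 3)) - 1/(72*(x - 7))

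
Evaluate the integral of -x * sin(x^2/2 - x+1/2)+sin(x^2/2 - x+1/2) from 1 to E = -1 + cos((-1 + E)^2/2)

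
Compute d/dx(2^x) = 2^x*log(2)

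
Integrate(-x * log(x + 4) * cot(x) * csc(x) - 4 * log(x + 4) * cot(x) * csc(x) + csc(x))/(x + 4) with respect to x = log(x + 4)*csc(x) + C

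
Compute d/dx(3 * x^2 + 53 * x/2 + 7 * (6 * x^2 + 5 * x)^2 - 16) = 1008*x^3 + 1260*x^2 + 356*x + 53/2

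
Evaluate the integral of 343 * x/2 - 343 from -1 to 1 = -686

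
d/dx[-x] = -1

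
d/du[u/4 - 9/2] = 1/4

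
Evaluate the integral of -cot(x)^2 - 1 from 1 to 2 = -cot(1) + cot(2)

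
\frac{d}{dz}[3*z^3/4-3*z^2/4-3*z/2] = 9*z^2/4 - 3*z/2 - 3/2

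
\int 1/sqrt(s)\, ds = 2*sqrt(s) + C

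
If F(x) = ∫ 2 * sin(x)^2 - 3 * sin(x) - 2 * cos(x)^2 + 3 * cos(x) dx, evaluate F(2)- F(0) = -3 - sin(4) + 3*sqrt(2)*sin(pi/4 + 2)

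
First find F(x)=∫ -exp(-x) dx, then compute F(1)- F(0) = -1 + exp(-1)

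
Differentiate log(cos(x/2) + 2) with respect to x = -sin(x/2)/(2*cos(x/2) + 4)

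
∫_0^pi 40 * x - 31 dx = -12 + (-4 + 5*pi)*(-3 + 4*pi)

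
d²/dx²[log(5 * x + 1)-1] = -25/(25*x^2 + 10*x + 1)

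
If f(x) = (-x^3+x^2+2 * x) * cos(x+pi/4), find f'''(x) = -x^3*sin(x + pi/4) + x^2*sin(x + pi/4) + 9*x^2*cos(x + pi/4) + 20*x*sin(x + pi/4) - 6*x*cos(x + pi/4) - 6*sin(x + pi/4) - 12*cos(x + pi/4)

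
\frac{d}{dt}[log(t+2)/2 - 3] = 1/(2*t + 4)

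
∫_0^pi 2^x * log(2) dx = -1 + 2^pi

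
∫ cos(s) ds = sin(s) + C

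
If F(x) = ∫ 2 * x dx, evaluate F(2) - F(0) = 4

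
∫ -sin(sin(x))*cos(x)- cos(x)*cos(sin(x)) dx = sqrt(2)*cos(sin(x) + pi/4) + C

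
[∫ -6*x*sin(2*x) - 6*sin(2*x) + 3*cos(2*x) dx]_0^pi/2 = -6 - 3*pi/2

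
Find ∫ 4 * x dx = 2*x^2 + C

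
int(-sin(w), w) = cos(w) + C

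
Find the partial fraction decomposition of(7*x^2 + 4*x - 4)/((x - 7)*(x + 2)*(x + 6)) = 56/(13*(x + 6)) - 4/(9*(x + 2)) + 367/(117*(x - 7))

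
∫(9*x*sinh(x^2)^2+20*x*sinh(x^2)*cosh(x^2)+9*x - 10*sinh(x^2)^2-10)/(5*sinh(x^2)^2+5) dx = 9*x^2/10 - 2*x + 2*log(cosh(x^2)) + C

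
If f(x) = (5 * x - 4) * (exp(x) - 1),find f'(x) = 5*x*exp(x) + exp(x) - 5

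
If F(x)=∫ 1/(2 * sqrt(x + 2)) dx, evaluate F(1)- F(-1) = -1 + sqrt(3)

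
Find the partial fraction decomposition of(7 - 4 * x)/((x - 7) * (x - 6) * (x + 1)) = 11/(56*(x + 1)) + 17/(7*(x - 6)) - 21/(8*(x - 7))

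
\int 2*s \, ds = s^2 + C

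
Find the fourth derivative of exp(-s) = exp(-s)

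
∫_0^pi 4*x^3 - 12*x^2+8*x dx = (-1 + (-1 + pi)^2)^2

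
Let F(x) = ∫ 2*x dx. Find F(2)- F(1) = 3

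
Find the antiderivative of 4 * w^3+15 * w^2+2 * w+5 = w^4 + 5*w^3 + w^2 + 5*w + C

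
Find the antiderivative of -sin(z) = cos(z) + C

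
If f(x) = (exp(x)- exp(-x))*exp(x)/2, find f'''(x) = 4*exp(2*x)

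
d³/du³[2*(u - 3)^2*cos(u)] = 2*u^2*sin(u) - 12*u*sin(u) - 12*u*cos(u) + 6*sin(u) + 36*cos(u)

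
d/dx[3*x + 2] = 3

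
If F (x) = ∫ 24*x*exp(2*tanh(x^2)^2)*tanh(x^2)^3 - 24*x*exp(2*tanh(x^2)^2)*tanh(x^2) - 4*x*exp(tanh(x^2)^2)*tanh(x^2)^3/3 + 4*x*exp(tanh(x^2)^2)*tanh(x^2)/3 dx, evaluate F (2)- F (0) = -3*exp(2*tanh(4)^2) + exp(tanh(4)^2)/3 + 8/3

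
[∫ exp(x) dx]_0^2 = -1 + exp(2)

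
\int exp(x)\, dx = exp(x) + C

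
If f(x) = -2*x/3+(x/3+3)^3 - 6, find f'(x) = x^2/9 + 2*x + 25/3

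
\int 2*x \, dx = x^2 + C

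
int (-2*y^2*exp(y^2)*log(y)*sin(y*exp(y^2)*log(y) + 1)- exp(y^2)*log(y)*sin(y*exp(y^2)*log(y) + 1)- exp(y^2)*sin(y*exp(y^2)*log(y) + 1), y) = cos(y*exp(y^2)*log(y) + 1) + C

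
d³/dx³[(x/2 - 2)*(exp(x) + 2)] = x*exp(x)/2 - exp(x)/2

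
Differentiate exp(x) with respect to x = exp(x)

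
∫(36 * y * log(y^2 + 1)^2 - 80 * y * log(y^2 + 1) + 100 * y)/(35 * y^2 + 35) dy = 2*(3*log(y^2 + 1)^2 - 10*log(y^2 + 1) + 25)*log(y^2 + 1)/35 + C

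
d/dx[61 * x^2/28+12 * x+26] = 61*x/14 + 12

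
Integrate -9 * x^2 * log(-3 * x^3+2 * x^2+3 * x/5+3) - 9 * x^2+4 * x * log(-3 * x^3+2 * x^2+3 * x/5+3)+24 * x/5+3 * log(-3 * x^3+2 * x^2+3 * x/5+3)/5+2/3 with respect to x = 2*x^2/5 + x/15 + (-15*x^3 + 10*x^2 + 3*x + 15)*log(-3*x^3 + 2*x^2 + 3*x/5 + 3)/5 + C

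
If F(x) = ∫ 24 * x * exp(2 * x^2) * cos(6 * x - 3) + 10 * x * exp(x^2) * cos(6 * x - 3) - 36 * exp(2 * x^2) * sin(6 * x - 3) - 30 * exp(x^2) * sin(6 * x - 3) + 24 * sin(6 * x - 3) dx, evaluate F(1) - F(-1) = (-4 + 5*E + 6*exp(2))*cos(3) + (-6*exp(2) - 5*E + 4)*cos(9)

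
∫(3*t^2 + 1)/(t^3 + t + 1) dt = log(t^3 + t + 1) + C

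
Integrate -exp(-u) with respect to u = exp(-u) + C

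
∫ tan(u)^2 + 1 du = tan(u) + C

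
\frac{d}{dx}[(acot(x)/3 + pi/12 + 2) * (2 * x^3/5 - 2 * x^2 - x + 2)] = (24*x^4*acot(x) + 6*pi*x^4 + 144*x^4 - 80*x^3*acot(x) - 488*x^3 - 20*pi*x^3 + 4*x^2*acot(x) + pi*x^2 + 64*x^2 - 80*x*acot(x) - 460*x - 20*pi*x - 20*acot(x) - 160 - 5*pi)/(60*x^2 + 60)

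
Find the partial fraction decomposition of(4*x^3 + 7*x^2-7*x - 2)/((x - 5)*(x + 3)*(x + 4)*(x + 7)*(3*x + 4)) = -417/(6460*(3*x + 4)) - 491/(1224*(x + 7)) + 59/(108*(x + 4)) - 13/(80*(x + 3)) + 319/(8208*(x - 5))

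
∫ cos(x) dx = sin(x) + C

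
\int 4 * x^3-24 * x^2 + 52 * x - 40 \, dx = x^4 - 8*x^3 + 26*x^2 - 40*x + C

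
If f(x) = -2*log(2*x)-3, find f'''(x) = -4/x^3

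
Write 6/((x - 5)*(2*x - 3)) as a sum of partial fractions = -12/(7*(2*x - 3)) + 6/(7*(x - 5))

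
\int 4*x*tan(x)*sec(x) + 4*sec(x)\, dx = 4*x*sec(x) + C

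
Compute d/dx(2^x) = 2^x*log(2)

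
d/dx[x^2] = 2*x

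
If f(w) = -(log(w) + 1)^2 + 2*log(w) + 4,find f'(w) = -2*log(w)/w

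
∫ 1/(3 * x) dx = log(x)/3 + C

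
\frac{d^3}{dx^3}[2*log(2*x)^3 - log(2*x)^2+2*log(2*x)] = (12*log(x)^2 - 40*log(x) + 24*log(2)*log(x) - 40*log(2) + 12*log(2)^2 + 22)/x^3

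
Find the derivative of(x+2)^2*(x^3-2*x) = 5*x^4 + 16*x^3 + 6*x^2 - 16*x - 8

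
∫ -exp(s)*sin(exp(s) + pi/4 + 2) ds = cos(exp(s) + pi/4 + 2) + C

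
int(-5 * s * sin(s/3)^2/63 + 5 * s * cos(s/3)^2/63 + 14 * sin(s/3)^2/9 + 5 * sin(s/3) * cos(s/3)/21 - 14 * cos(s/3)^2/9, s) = (5*s - 98)*sin(2*s/3)/42 + C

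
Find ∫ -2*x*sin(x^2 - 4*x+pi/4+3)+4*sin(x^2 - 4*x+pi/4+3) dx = cos((x - 2)^2 - 1 + pi/4) + C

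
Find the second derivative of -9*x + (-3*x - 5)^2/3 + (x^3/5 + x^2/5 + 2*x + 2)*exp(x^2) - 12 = 4*x^5*exp(x^2)/5 + 4*x^4*exp(x^2)/5 + 54*x^3*exp(x^2)/5 + 10*x^2*exp(x^2) + 66*x*exp(x^2)/5 + 22*exp(x^2)/5 + 6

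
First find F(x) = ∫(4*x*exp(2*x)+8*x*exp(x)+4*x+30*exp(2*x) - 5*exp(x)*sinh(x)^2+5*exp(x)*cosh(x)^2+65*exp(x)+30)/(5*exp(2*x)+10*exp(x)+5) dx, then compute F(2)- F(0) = 2*exp(2)/(1 + exp(2)) + 63/5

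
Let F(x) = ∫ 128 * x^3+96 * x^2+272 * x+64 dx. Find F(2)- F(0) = 1440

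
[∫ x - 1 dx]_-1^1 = -2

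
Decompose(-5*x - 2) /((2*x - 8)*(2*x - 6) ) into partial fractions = 17/(4*(x - 3)) - 11/(2*(x - 4))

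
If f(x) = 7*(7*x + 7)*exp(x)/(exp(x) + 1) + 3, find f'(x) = (49*x*exp(x) + 49*exp(2*x) + 98*exp(x))/(exp(2*x) + 2*exp(x) + 1)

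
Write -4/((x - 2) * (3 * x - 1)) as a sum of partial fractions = 12/(5*(3*x - 1)) - 4/(5*(x - 2))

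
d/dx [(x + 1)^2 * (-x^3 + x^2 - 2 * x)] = -5*x^4 - 4*x^3 - 3*x^2 - 6*x - 2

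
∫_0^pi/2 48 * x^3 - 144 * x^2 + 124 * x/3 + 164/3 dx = -12 - 5*pi^2/6 + 10*pi/3 + 3*(-pi^2/2 + 2 + 2*pi)^2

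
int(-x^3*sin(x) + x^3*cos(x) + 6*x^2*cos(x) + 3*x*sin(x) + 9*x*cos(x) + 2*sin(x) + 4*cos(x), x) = sqrt(2)*(x + 1)^3*sin(x + pi/4) + C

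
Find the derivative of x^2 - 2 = 2*x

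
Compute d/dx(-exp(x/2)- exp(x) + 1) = -exp(x/2)/2 - exp(x)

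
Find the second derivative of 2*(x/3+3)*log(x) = (2*x - 18)/(3*x^2)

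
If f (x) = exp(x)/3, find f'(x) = exp(x)/3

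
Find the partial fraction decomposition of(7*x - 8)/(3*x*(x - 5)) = 9/(5*(x - 5)) + 8/(15*x)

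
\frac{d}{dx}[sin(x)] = cos(x)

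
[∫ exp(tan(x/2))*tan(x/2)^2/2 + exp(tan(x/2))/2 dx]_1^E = -exp(tan(1/2)) + exp(tan(E/2))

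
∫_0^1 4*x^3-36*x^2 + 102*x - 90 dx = -50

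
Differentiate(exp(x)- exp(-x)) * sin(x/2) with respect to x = (2*exp(2*x)*sin(x/2) + exp(2*x)*cos(x/2) + 2*sin(x/2) - cos(x/2))*exp(-x)/2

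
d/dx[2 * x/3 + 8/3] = 2/3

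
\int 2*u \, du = u^2 + C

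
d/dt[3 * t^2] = 6*t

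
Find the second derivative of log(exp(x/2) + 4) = exp(x/2)/(8*exp(x/2) + exp(x) + 16)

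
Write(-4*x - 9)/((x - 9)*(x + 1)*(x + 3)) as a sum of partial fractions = 1/(8*(x + 3)) + 1/(4*(x + 1)) - 3/(8*(x - 9))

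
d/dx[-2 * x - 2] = -2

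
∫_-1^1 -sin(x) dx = 0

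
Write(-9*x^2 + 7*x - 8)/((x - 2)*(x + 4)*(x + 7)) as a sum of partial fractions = -166/(9*(x + 7)) + 10/(x + 4) - 5/(9*(x - 2))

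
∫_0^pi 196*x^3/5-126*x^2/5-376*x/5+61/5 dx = -45*pi^2 - 4/5 + 73*pi/5 + (-3*pi + 2 + 7*pi^2)^2/5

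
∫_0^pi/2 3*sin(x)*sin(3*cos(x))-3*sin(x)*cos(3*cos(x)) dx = -sin(3) - cos(3) + 1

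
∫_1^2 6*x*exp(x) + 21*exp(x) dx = -21*E + 27*exp(2)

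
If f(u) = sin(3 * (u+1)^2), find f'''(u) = -216*u^3*cos(3*u^2 + 6*u + 3) - 648*u^2*cos(3*u^2 + 6*u + 3) - 108*u*sin(3*u^2 + 6*u + 3) - 648*u*cos(3*u^2 + 6*u + 3) - 108*sin(3*u^2 + 6*u + 3) - 216*cos(3*u^2 + 6*u + 3)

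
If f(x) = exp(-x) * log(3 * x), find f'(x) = (-x*log(x) - x*log(3) + 1)*exp(-x)/x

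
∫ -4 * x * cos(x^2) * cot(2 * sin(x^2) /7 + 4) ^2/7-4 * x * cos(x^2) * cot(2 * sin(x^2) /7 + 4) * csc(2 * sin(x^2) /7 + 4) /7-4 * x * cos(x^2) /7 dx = cot(2*sin(x^2)/7 + 4) + csc(2*sin(x^2)/7 + 4) + C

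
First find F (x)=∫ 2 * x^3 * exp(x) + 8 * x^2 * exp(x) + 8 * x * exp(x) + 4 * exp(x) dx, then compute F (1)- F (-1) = 4*exp(-1) + 8*E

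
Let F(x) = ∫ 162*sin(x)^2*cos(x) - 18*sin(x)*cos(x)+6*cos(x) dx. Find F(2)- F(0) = -9*sin(2)^2 + 6*sin(2) + 54*sin(2)^3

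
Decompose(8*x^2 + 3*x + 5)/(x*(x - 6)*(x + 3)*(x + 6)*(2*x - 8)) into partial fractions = 55/(864*(x + 6)) - 34/(567*(x + 3)) - 29/(224*(x - 4)) + 311/(2592*(x - 6)) + 5/(864*x)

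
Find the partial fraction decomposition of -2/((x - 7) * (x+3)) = 1/(5*(x + 3)) - 1/(5*(x - 7))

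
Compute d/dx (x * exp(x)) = x*exp(x) + exp(x)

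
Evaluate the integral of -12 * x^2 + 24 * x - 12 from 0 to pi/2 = -4 - 4*(-1 + pi/2)^3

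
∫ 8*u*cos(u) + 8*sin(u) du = 8*u*sin(u) + C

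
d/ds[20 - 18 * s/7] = -18/7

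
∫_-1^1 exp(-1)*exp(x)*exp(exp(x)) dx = -exp(-1 + exp(-1)) + exp(-1 + E)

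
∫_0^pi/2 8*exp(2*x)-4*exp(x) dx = -1 + (-1 + 2*exp(pi/2))^2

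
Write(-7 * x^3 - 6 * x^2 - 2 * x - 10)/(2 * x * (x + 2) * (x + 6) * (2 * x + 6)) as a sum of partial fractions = -649/(144*(x + 6)) + 131/(36*(x + 3)) - 13/(16*(x + 2)) - 5/(72*x)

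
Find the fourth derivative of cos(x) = cos(x)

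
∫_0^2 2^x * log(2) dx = 3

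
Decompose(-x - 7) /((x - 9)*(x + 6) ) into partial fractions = 1/(15*(x + 6)) - 16/(15*(x - 9))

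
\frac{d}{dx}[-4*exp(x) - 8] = -4*exp(x)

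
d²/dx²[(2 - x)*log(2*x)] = (-x - 2)/x^2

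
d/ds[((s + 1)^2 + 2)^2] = 4*s^3 + 12*s^2 + 20*s + 12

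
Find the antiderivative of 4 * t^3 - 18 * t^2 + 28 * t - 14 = t^4 - 6*t^3 + 14*t^2 - 14*t + C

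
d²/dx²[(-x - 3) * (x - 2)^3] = -12*x^2 + 18*x + 12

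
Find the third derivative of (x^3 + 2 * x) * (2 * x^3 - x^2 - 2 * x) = 240*x^3 - 60*x^2 + 48*x - 12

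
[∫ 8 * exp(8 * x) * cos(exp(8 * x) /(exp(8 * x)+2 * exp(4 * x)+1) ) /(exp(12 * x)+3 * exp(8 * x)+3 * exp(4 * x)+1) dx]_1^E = -sin(exp(8)/(1 + exp(4))^2) + sin(exp(8*E)/(1 + exp(4*E))^2)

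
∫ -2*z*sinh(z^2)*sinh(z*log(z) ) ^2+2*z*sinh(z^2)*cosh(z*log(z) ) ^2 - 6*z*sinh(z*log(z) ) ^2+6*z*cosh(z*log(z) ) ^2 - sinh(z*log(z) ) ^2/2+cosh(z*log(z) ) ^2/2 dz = 3*z^2 + z/2 + cosh(z^2) + C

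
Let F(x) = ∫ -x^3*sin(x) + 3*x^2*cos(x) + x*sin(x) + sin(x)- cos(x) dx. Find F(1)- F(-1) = 0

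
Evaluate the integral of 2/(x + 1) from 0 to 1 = -log(3) + log(12)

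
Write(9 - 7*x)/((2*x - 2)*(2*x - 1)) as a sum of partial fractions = -11/(2*(2*x - 1)) + 1/(x - 1)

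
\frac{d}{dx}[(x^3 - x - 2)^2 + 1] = 6*x^5 - 8*x^3 - 12*x^2 + 2*x + 4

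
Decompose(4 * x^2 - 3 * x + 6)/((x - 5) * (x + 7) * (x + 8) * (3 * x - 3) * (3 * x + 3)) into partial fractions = 22/(567*(x + 8)) - 223/(5184*(x + 7)) + 13/(4536*(x + 1)) - 7/(5184*(x - 1)) + 7/(2592*(x - 5))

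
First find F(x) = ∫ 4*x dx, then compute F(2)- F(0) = 8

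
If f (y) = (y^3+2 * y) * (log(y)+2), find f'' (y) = (6*y^2*log(y) + 17*y^2 + 2)/y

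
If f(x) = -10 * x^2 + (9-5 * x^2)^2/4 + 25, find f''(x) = 75*x^2 - 65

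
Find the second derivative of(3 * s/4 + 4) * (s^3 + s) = 9*s^2 + 24*s + 3/2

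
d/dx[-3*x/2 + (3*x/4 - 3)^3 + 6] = 81*x^2/64 - 81*x/8 + 75/4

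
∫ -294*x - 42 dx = -147*x^2 - 42*x + C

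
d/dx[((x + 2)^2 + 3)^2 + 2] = 4*x^3 + 24*x^2 + 60*x + 56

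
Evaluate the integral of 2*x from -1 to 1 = 0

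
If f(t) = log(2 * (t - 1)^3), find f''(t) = -3/(t^2 - 2*t + 1)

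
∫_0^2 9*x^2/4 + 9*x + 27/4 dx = 75/2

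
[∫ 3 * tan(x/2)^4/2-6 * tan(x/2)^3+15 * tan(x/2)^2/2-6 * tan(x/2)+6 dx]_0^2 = (-2 + tan(1))^3 + 8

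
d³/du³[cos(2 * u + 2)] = 8*sin(2*u + 2)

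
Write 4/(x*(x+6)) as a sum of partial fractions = -2/(3*(x + 6)) + 2/(3*x)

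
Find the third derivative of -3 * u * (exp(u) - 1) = -3*u*exp(u) - 9*exp(u)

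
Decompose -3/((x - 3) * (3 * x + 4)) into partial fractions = 9/(13*(3*x + 4)) - 3/(13*(x - 3))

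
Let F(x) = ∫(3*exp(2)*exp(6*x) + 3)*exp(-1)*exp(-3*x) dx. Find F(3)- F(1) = -exp(4) - exp(-10) + exp(-4) + exp(10)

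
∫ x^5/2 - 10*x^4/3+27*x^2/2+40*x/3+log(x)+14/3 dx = x*(x^5 - 8*x^4 + 54*x^2 + 80*x + 12*log(x) + 44)/12 + C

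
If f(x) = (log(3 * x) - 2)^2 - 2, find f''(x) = (-2*log(x) - 2*log(3) + 6)/x^2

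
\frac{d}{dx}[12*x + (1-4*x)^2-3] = 32*x + 4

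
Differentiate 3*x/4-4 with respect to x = 3/4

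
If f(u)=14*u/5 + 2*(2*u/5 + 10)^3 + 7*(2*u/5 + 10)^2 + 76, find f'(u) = 48*u^2/125 + 536*u/25 + 1494/5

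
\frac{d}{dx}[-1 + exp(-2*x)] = -2*exp(-2*x)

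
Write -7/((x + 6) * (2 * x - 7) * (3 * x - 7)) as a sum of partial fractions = 9/(25*(3*x - 7)) - 4/(19*(2*x - 7)) - 7/(475*(x + 6))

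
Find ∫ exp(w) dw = exp(w) + C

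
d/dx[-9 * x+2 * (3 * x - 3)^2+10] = 36*x - 45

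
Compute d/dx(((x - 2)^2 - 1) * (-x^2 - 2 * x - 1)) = -4*x^3 + 6*x^2 + 8*x - 2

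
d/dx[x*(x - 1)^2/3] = x^2 - 4*x/3 + 1/3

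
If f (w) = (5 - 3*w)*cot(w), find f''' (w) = 18*w*cot(w)^4 + 24*w*cot(w)^2 + 6*w - 30*cot(w)^4 - 18*cot(w)^3 - 40*cot(w)^2 - 18*cot(w) - 10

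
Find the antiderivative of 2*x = x^2 + C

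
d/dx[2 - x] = -1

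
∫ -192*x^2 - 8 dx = -64*x^3 - 8*x + C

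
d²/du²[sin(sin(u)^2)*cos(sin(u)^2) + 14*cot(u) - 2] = 2*sin(u)^2*sin(sin(u)^2)^2 - 16*sin(u)^2*sin(sin(u)^2)*cos(u)^2*cos(sin(u)^2) - 2*sin(u)^2*cos(sin(u)^2)^2 - 2*sin(sin(u)^2)^2*cos(u)^2 + 2*cos(u)^2*cos(sin(u)^2)^2 + 28*cot(u)^3 + 28*cot(u)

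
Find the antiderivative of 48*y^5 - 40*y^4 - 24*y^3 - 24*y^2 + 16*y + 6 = 8*y^6 - 8*y^5 - 6*y^4 - 8*y^3 + 8*y^2 + 6*y + C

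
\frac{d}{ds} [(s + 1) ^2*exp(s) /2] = s^2*exp(s)/2 + 2*s*exp(s) + 3*exp(s)/2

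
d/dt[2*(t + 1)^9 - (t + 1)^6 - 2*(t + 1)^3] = 18*t^8 + 144*t^7 + 504*t^6 + 1002*t^5 + 1230*t^4 + 948*t^3 + 438*t^2 + 102*t + 6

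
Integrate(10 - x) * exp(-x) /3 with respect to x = (x - 9)*exp(-x)/3 + C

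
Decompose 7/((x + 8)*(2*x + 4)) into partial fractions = -7/(12*(x + 8)) + 7/(12*(x + 2))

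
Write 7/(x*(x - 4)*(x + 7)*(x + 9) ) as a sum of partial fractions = -7/(234*(x + 9)) + 1/(22*(x + 7)) + 7/(572*(x - 4)) - 1/(36*x)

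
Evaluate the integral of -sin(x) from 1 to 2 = -cos(1) + cos(2)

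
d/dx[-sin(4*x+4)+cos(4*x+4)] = -4*sin(4*x + 4) - 4*cos(4*x + 4)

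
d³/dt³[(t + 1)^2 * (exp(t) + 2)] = t^2*exp(t) + 8*t*exp(t) + 13*exp(t)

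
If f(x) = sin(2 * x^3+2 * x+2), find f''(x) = -36*x^4*sin(2*(x^3 + x + 1)) - 24*x^2*sin(2*(x^3 + x + 1)) + 12*x*cos(2*(x^3 + x + 1)) - 4*sin(2*(x^3 + x + 1))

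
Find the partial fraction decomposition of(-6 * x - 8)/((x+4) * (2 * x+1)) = -10/(7*(2*x + 1)) - 16/(7*(x + 4))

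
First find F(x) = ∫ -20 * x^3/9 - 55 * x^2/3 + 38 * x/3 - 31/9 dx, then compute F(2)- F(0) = -118/3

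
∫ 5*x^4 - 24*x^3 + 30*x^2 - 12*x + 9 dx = x^5 - 6*x^4 + 10*x^3 - 6*x^2 + 9*x + C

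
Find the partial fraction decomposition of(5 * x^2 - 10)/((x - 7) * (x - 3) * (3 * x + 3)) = -5/(96*(x + 1)) - 35/(48*(x - 3)) + 235/(96*(x - 7))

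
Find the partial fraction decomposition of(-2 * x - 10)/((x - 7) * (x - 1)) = 2/(x - 1) - 4/(x - 7)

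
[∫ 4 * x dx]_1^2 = 6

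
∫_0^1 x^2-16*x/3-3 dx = -16/3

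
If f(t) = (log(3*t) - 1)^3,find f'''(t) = (6*log(t)^2 - 30*log(t) + 12*log(3)*log(t) - 30*log(3) + 6*log(3)^2 + 30)/t^3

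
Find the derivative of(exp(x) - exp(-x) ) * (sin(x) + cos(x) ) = 2*(exp(2*x)*cos(x) + sin(x))*exp(-x)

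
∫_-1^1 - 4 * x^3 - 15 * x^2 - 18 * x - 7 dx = -24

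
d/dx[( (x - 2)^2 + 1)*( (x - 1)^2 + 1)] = 4*x^3 - 18*x^2 + 30*x - 18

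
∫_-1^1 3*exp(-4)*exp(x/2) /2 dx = -3*exp(-9/2) + 3*exp(-7/2)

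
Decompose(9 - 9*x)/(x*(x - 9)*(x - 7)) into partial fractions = 27/(7*(x - 7)) - 4/(x - 9) + 1/(7*x)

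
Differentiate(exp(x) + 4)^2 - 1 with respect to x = 2*exp(2*x) + 8*exp(x)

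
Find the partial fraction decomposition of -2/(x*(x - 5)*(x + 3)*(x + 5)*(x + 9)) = -1/(1512*(x + 9)) + 1/(200*(x + 5)) - 1/(144*(x + 3)) - 1/(2800*(x - 5)) + 2/(675*x)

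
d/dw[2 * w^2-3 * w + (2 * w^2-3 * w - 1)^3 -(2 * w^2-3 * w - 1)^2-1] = 48*w^5 - 180*w^4 + 152*w^3 + 63*w^2 - 48*w - 18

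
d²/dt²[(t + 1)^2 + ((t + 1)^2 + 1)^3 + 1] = 30*t^4 + 120*t^3 + 216*t^2 + 192*t + 74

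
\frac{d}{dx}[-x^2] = -2*x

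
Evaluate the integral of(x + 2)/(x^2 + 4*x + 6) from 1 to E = -log(11)/2 + log(2 + (2 + E)^2)/2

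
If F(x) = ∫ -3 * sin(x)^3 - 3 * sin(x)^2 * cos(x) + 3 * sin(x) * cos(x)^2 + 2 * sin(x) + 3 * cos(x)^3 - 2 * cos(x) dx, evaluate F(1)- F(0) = -2*sin(1) - 2*cos(1) + 1 + (cos(1) + sin(1))^3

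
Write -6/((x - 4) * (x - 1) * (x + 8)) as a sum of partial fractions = -1/(18*(x + 8)) + 2/(9*(x - 1)) - 1/(6*(x - 4))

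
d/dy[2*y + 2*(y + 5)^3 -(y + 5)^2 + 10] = 6*y^2 + 58*y + 142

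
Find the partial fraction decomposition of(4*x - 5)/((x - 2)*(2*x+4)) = 13/(8*(x + 2)) + 3/(8*(x - 2))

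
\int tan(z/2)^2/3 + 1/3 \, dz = 2*tan(z/2)/3 + C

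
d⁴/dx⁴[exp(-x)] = exp(-x)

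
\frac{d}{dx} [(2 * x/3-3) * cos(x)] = -2*x*sin(x)/3 + 3*sin(x) + 2*cos(x)/3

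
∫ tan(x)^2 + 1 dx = tan(x) + C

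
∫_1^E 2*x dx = -1 + exp(2)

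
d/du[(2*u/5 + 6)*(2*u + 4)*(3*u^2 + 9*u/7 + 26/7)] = 48*u^3/5 + 4392*u^2/35 + 6472*u/35 + 2848/35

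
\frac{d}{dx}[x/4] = 1/4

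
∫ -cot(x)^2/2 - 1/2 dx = cot(x)/2 + C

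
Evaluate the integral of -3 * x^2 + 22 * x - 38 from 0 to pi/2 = -48 - (4 - pi/2)^2 + pi + (4 - pi/2)^3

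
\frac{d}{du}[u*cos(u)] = -u*sin(u) + cos(u)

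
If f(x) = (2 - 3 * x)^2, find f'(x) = 18*x - 12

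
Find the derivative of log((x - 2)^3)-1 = 3/(x - 2)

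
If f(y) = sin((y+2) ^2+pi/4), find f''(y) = -4*y^2*sin(y^2 + 4*y + pi/4 + 4) - 16*y*sin(y^2 + 4*y + pi/4 + 4) - 16*sin(y^2 + 4*y + pi/4 + 4) + 2*cos(y^2 + 4*y + pi/4 + 4)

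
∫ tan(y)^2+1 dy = tan(y) + C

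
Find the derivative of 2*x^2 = 4*x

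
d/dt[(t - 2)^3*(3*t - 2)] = 12*t^3 - 60*t^2 + 96*t - 48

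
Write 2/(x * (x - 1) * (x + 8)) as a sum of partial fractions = 1/(36*(x + 8)) + 2/(9*(x - 1)) - 1/(4*x)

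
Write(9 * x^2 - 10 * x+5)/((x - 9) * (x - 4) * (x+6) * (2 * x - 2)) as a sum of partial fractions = -389/(2100*(x + 6)) + 1/(84*(x - 1)) - 109/(300*(x - 4)) + 161/(300*(x - 9))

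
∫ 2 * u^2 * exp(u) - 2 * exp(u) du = 2*(u - 1)^2*exp(u) + C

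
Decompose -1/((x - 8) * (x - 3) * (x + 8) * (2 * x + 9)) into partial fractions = -8/(2625*(2*x + 9)) + 1/(1232*(x + 8)) + 1/(825*(x - 3)) - 1/(2000*(x - 8))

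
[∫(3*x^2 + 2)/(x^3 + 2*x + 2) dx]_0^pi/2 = -log(2) + log(2 + pi + pi^3/8)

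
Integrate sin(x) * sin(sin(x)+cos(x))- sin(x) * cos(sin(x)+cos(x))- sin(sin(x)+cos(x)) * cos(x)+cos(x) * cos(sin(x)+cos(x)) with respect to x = sqrt(2)*sin(sqrt(2)*sin(x + pi/4) + pi/4) + C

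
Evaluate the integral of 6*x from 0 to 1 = 3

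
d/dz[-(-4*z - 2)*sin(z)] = 4*z*cos(z) + 4*sin(z) + 2*cos(z)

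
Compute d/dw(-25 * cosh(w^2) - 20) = -50*w*sinh(w^2)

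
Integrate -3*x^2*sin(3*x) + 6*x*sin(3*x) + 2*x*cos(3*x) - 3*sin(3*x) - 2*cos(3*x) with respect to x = (x - 1)^2*cos(3*x) + C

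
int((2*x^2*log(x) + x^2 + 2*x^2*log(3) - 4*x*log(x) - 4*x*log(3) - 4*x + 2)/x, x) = ((x - 2)^2 - 2)*log(3*x) + C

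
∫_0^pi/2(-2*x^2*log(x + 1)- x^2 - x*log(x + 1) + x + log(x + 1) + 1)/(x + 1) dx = (-pi^2/4 + 1 + pi/2)*log(1 + pi/2)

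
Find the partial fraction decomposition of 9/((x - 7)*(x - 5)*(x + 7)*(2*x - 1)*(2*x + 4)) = 8/(975*(2*x - 1)) + 1/(2800*(x + 7)) - 1/(350*(x + 2)) - 1/(336*(x - 5)) + 1/(728*(x - 7))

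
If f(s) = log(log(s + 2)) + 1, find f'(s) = 1/(s*log(s + 2) + 2*log(s + 2))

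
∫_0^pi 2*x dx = pi^2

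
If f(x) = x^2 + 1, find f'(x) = 2*x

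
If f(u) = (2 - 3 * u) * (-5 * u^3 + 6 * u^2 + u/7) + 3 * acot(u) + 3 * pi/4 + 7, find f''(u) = (1260*u^6 - 1176*u^5 + 2682*u^4 - 2352*u^3 + 1584*u^2 - 1134*u + 162)/(7*u^4 + 14*u^2 + 7)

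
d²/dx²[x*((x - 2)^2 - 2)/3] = 2*x - 8/3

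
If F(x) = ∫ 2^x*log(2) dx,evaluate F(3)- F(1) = 6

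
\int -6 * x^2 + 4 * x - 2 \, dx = -2*x^3 + 2*x^2 - 2*x + C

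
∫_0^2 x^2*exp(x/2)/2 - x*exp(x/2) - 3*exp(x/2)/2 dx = -9 + E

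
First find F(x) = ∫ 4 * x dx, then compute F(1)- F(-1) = 0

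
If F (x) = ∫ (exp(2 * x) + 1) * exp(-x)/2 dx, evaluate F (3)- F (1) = -E/2 - exp(-3)/2 + exp(-1)/2 + exp(3)/2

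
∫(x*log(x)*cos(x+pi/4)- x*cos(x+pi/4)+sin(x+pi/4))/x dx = (log(x) - 1)*sin(x + pi/4) + C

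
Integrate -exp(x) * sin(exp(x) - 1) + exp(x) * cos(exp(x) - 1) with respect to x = sqrt(2)*cos(-exp(x) + pi/4 + 1) + C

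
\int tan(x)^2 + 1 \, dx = tan(x) + C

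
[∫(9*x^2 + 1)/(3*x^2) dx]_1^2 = 19/6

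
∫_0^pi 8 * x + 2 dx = 2*pi + 4*pi^2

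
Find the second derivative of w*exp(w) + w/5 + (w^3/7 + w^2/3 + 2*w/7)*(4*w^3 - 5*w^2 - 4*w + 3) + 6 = 120*w^4/7 + 260*w^3/21 - 92*w^2/7 + w*exp(w) - 14*w + 2*exp(w) - 2/7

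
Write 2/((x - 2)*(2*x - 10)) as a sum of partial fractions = -1/(3*(x - 2)) + 1/(3*(x - 5))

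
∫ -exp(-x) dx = exp(-x) + C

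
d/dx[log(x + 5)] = 1/(x + 5)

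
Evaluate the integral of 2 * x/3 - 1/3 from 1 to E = -E/3 + exp(2)/3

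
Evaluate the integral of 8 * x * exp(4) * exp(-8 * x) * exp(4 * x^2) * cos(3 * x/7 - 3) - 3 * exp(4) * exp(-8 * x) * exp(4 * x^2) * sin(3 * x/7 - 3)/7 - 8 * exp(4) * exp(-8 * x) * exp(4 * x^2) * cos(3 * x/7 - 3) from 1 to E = exp((2 - 2*E)^2)*cos(3 - 3*E/7) - cos(18/7)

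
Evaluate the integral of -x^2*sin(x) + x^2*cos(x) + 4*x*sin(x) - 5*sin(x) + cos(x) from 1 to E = (2 + (-1 + E)^2)*(cos(E) + sin(E)) - 2*sin(1) - 2*cos(1)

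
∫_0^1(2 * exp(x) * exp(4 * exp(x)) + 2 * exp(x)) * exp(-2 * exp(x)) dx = -exp(2) - exp(-2*E) + exp(-2) + exp(2*E)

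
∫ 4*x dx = 2*x^2 + C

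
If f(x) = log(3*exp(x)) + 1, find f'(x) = 1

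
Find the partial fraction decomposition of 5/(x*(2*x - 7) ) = 10/(7*(2*x - 7)) - 5/(7*x)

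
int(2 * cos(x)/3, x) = 2*sin(x)/3 + C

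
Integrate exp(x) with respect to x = exp(x) + C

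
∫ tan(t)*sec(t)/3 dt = sec(t)/3 + C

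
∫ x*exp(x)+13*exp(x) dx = (x + 12)*exp(x) + C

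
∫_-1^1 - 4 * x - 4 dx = -8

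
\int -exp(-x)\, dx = exp(-x) + C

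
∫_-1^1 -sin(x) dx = 0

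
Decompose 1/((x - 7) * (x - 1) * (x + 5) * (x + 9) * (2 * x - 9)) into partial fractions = -16/(17955*(2*x - 9)) + 1/(17280*(x + 9)) - 1/(5472*(x + 5)) + 1/(2520*(x - 1)) + 1/(5760*(x - 7))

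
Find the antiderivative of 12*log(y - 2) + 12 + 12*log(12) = 12*(y - 2)*log(12*y - 24) + C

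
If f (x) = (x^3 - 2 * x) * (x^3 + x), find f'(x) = 6*x^5 - 4*x^3 - 4*x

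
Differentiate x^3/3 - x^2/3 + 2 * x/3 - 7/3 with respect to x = x^2 - 2*x/3 + 2/3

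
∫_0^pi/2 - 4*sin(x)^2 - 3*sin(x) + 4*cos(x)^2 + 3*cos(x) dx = 0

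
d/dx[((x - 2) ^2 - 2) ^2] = 4*x^3 - 24*x^2 + 40*x - 16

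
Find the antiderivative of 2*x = x^2 + C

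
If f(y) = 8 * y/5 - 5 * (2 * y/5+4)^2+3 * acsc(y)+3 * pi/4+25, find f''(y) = (-8*y^5 + 16*y^3 + 30*y^2*sqrt(1 - 1/y^2) - 8*y - 15*sqrt(1 - 1/y^2))/(5*y^5 - 10*y^3 + 5*y)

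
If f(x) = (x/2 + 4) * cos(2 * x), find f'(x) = -x*sin(2*x) - 8*sin(2*x) + cos(2*x)/2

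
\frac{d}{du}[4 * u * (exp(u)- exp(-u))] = (4*u*exp(2*u) + 4*u + 4*exp(2*u) - 4)*exp(-u)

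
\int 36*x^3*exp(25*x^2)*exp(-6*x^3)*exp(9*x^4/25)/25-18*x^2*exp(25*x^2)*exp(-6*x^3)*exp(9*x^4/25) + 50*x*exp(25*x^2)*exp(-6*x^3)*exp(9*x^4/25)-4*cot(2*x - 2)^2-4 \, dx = exp(x^2*(3*x - 25)^2/25) + 2*cot(2*x - 2) + C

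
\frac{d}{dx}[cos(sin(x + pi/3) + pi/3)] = -sin(sin(x + pi/3) + pi/3)*cos(x + pi/3)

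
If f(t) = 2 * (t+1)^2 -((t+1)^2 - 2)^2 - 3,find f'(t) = -4*t^3 - 12*t^2 + 8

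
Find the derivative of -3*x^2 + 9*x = 9 - 6*x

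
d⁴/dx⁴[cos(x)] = cos(x)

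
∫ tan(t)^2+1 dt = tan(t) + C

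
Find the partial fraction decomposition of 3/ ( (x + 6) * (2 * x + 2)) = -3/(10*(x + 6)) + 3/(10*(x + 1))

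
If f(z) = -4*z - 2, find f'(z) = -4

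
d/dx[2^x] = 2^x*log(2)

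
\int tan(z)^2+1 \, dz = tan(z) + C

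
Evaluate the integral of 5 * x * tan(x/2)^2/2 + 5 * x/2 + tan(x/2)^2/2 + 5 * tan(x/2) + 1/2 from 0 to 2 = 11*tan(1)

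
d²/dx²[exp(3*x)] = 9*exp(3*x)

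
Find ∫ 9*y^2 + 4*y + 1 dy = 3*y^3 + 2*y^2 + y + C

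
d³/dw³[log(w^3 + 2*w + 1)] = (6*w^6 - 12*w^4 - 42*w^3 + 24*w^2 - 12*w + 22)/(w^9 + 6*w^7 + 3*w^6 + 12*w^5 + 12*w^4 + 11*w^3 + 12*w^2 + 6*w + 1)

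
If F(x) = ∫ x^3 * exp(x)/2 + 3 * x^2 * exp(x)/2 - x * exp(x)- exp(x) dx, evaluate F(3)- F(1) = E/2 + 21*exp(3)/2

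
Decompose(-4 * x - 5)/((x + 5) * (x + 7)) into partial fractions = -23/(2*(x + 7)) + 15/(2*(x + 5))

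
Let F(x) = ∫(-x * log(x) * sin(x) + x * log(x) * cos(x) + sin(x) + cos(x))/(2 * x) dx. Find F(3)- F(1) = (cos(3) + sin(3))*log(3)/2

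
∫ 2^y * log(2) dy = 2^y + C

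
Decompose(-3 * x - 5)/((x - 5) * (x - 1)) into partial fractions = 2/(x - 1) - 5/(x - 5)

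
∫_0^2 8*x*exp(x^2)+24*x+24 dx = 92 + 4*exp(4)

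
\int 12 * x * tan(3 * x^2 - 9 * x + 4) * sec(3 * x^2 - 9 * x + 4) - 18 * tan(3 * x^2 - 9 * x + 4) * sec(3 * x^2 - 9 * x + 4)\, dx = 2*sec(3*x^2 - 9*x + 4) + C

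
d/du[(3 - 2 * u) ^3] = -24*u^2 + 72*u - 54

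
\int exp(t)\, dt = exp(t) + C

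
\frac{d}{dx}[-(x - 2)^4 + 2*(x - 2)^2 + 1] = -4*x^3 + 24*x^2 - 44*x + 24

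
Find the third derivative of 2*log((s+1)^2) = 8/(s^3 + 3*s^2 + 3*s + 1)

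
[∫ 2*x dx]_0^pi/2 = pi^2/4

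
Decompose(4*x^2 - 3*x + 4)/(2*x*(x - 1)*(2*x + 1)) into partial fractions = 13/(3*(2*x + 1)) + 5/(6*(x - 1)) - 2/x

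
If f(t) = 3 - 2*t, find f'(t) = -2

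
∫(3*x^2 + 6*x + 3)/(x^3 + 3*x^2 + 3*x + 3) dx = log((x + 1)^3 + 2) + C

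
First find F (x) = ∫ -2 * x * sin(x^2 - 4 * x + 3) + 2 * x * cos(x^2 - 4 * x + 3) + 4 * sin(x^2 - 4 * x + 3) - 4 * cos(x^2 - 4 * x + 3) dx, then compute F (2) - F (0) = -sin(1) - sin(3) + cos(1) - cos(3)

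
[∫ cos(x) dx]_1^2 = -sin(1) + sin(2)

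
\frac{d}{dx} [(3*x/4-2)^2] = 9*x/8 - 3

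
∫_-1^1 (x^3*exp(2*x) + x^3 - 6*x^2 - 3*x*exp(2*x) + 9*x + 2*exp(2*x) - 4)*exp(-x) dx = -8*E + 8*exp(-1)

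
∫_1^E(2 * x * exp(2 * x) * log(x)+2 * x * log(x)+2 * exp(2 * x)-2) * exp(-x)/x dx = -2*exp(-E) + 2*exp(E)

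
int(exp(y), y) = exp(y) + C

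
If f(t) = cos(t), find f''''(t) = cos(t)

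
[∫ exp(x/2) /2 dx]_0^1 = -1 + exp(1/2)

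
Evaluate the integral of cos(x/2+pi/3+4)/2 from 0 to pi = -sqrt(2)*sin(pi/12 + 4)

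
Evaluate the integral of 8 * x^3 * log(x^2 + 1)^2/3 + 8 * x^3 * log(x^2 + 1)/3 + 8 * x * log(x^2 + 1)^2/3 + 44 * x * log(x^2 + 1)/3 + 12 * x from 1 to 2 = -12*log(2) - 8*log(2)^2/3 + 50*log(5)^2/3 + 30*log(5)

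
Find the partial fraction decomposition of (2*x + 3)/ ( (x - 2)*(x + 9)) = 15/(11*(x + 9)) + 7/(11*(x - 2))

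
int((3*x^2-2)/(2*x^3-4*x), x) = log(x*(x^2 - 2))/2 + C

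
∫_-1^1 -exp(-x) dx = -E + exp(-1)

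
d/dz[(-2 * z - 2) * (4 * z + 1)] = -16*z - 10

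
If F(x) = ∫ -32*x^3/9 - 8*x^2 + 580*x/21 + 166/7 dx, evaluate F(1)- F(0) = 2140/63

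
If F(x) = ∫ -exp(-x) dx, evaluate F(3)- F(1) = -exp(-1) + exp(-3)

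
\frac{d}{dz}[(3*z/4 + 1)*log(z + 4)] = (3*z*log(z + 4) + 3*z + 12*log(z + 4) + 4)/(4*z + 16)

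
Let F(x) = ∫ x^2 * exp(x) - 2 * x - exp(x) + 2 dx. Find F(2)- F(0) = -1 + exp(2)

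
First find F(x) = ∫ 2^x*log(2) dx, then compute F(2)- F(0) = 3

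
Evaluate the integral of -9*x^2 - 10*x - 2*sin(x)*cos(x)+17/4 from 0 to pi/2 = -5*pi^2/4 - 3*pi^3/8 - 1 + 17*pi/8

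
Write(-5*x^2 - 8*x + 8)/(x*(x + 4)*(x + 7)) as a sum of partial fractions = -181/(21*(x + 7)) + 10/(3*(x + 4)) + 2/(7*x)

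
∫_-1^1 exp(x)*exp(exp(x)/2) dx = -2*exp(exp(-1)/2) + 2*exp(E/2)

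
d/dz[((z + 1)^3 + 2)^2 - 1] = 6*z^5 + 30*z^4 + 60*z^3 + 72*z^2 + 54*z + 18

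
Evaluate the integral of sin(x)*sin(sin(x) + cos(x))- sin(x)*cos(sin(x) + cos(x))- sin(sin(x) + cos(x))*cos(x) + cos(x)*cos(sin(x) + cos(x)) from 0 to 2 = sqrt(2)*(-sin(pi/4 + 1) + sin(sqrt(2)*sin(pi/4 + 2) + pi/4))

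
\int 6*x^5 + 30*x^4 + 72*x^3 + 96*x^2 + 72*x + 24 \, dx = x^6 + 6*x^5 + 18*x^4 + 32*x^3 + 36*x^2 + 24*x + C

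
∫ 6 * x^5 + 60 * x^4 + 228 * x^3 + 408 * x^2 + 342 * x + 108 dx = x^6 + 12*x^5 + 57*x^4 + 136*x^3 + 171*x^2 + 108*x + C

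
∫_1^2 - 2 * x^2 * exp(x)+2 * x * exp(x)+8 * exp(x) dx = -6*E + 6*exp(2)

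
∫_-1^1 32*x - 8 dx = -16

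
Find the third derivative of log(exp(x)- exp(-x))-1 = (8*exp(4*x) + 8*exp(2*x))/(exp(6*x) - 3*exp(4*x) + 3*exp(2*x) - 1)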